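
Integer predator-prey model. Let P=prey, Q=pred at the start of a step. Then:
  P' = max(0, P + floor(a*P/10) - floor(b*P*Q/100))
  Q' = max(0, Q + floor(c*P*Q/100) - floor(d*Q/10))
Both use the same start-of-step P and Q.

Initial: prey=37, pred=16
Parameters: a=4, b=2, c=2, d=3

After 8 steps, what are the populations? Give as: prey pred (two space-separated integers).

Step 1: prey: 37+14-11=40; pred: 16+11-4=23
Step 2: prey: 40+16-18=38; pred: 23+18-6=35
Step 3: prey: 38+15-26=27; pred: 35+26-10=51
Step 4: prey: 27+10-27=10; pred: 51+27-15=63
Step 5: prey: 10+4-12=2; pred: 63+12-18=57
Step 6: prey: 2+0-2=0; pred: 57+2-17=42
Step 7: prey: 0+0-0=0; pred: 42+0-12=30
Step 8: prey: 0+0-0=0; pred: 30+0-9=21

Answer: 0 21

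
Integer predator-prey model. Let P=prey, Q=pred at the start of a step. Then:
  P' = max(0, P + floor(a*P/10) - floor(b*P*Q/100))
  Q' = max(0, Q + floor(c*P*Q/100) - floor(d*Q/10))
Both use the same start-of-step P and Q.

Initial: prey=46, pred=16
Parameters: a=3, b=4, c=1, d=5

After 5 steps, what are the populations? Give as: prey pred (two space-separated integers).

Answer: 19 3

Derivation:
Step 1: prey: 46+13-29=30; pred: 16+7-8=15
Step 2: prey: 30+9-18=21; pred: 15+4-7=12
Step 3: prey: 21+6-10=17; pred: 12+2-6=8
Step 4: prey: 17+5-5=17; pred: 8+1-4=5
Step 5: prey: 17+5-3=19; pred: 5+0-2=3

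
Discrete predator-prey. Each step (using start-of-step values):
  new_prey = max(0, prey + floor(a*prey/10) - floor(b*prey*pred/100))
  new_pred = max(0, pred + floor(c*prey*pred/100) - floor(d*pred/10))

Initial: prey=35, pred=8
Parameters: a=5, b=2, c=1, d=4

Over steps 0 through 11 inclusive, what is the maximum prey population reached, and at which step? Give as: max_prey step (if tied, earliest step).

Step 1: prey: 35+17-5=47; pred: 8+2-3=7
Step 2: prey: 47+23-6=64; pred: 7+3-2=8
Step 3: prey: 64+32-10=86; pred: 8+5-3=10
Step 4: prey: 86+43-17=112; pred: 10+8-4=14
Step 5: prey: 112+56-31=137; pred: 14+15-5=24
Step 6: prey: 137+68-65=140; pred: 24+32-9=47
Step 7: prey: 140+70-131=79; pred: 47+65-18=94
Step 8: prey: 79+39-148=0; pred: 94+74-37=131
Step 9: prey: 0+0-0=0; pred: 131+0-52=79
Step 10: prey: 0+0-0=0; pred: 79+0-31=48
Step 11: prey: 0+0-0=0; pred: 48+0-19=29
Max prey = 140 at step 6

Answer: 140 6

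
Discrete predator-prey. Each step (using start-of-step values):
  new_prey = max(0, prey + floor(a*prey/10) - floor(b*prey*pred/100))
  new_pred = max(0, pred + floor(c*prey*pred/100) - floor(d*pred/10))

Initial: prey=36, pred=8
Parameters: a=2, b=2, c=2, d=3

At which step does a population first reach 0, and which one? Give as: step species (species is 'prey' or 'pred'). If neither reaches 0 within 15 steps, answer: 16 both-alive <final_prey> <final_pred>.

Step 1: prey: 36+7-5=38; pred: 8+5-2=11
Step 2: prey: 38+7-8=37; pred: 11+8-3=16
Step 3: prey: 37+7-11=33; pred: 16+11-4=23
Step 4: prey: 33+6-15=24; pred: 23+15-6=32
Step 5: prey: 24+4-15=13; pred: 32+15-9=38
Step 6: prey: 13+2-9=6; pred: 38+9-11=36
Step 7: prey: 6+1-4=3; pred: 36+4-10=30
Step 8: prey: 3+0-1=2; pred: 30+1-9=22
Step 9: prey: 2+0-0=2; pred: 22+0-6=16
Step 10: prey: 2+0-0=2; pred: 16+0-4=12
Step 11: prey: 2+0-0=2; pred: 12+0-3=9
Step 12: prey: 2+0-0=2; pred: 9+0-2=7
Step 13: prey: 2+0-0=2; pred: 7+0-2=5
Step 14: prey: 2+0-0=2; pred: 5+0-1=4
Step 15: prey: 2+0-0=2; pred: 4+0-1=3
No extinction within 15 steps

Answer: 16 both-alive 2 3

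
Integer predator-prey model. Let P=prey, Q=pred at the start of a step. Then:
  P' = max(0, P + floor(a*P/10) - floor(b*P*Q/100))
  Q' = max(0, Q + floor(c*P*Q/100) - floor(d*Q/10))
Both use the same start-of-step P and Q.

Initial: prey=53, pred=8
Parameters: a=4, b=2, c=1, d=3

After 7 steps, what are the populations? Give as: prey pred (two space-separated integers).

Step 1: prey: 53+21-8=66; pred: 8+4-2=10
Step 2: prey: 66+26-13=79; pred: 10+6-3=13
Step 3: prey: 79+31-20=90; pred: 13+10-3=20
Step 4: prey: 90+36-36=90; pred: 20+18-6=32
Step 5: prey: 90+36-57=69; pred: 32+28-9=51
Step 6: prey: 69+27-70=26; pred: 51+35-15=71
Step 7: prey: 26+10-36=0; pred: 71+18-21=68

Answer: 0 68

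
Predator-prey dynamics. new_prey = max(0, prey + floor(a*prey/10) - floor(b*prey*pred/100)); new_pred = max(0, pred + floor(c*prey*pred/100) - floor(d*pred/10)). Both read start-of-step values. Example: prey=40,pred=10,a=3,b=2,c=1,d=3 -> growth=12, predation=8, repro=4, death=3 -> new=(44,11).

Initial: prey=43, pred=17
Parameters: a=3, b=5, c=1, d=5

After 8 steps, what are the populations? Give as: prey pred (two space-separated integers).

Answer: 16 1

Derivation:
Step 1: prey: 43+12-36=19; pred: 17+7-8=16
Step 2: prey: 19+5-15=9; pred: 16+3-8=11
Step 3: prey: 9+2-4=7; pred: 11+0-5=6
Step 4: prey: 7+2-2=7; pred: 6+0-3=3
Step 5: prey: 7+2-1=8; pred: 3+0-1=2
Step 6: prey: 8+2-0=10; pred: 2+0-1=1
Step 7: prey: 10+3-0=13; pred: 1+0-0=1
Step 8: prey: 13+3-0=16; pred: 1+0-0=1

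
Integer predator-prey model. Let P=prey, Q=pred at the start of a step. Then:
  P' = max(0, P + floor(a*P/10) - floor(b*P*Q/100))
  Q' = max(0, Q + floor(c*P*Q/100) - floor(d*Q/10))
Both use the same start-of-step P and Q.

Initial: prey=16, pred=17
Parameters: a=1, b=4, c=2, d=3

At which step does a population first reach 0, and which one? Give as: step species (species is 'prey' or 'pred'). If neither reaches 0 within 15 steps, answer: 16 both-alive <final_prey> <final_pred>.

Step 1: prey: 16+1-10=7; pred: 17+5-5=17
Step 2: prey: 7+0-4=3; pred: 17+2-5=14
Step 3: prey: 3+0-1=2; pred: 14+0-4=10
Step 4: prey: 2+0-0=2; pred: 10+0-3=7
Step 5: prey: 2+0-0=2; pred: 7+0-2=5
Step 6: prey: 2+0-0=2; pred: 5+0-1=4
Step 7: prey: 2+0-0=2; pred: 4+0-1=3
Step 8: prey: 2+0-0=2; pred: 3+0-0=3
Steps 9-15: state stable at prey=2, pred=3 (no change)
No extinction within 15 steps

Answer: 16 both-alive 2 3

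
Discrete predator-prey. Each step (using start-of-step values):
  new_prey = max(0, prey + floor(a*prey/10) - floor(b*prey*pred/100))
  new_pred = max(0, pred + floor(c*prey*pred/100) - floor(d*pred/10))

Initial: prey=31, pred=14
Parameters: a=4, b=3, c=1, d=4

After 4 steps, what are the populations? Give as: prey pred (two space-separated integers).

Step 1: prey: 31+12-13=30; pred: 14+4-5=13
Step 2: prey: 30+12-11=31; pred: 13+3-5=11
Step 3: prey: 31+12-10=33; pred: 11+3-4=10
Step 4: prey: 33+13-9=37; pred: 10+3-4=9

Answer: 37 9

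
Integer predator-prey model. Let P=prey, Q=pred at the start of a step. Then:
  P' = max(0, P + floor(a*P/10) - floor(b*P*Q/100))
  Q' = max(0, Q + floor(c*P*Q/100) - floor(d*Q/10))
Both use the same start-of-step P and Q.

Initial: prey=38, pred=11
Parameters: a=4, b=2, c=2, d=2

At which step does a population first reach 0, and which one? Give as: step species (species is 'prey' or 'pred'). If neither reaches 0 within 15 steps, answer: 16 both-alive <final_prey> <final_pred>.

Answer: 5 prey

Derivation:
Step 1: prey: 38+15-8=45; pred: 11+8-2=17
Step 2: prey: 45+18-15=48; pred: 17+15-3=29
Step 3: prey: 48+19-27=40; pred: 29+27-5=51
Step 4: prey: 40+16-40=16; pred: 51+40-10=81
Step 5: prey: 16+6-25=0; pred: 81+25-16=90
First extinction: prey at step 5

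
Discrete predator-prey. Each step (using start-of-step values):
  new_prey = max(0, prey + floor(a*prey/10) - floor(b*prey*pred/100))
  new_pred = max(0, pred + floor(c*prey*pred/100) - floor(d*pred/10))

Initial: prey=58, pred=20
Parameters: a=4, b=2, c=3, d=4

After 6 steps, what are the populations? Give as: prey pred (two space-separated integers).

Step 1: prey: 58+23-23=58; pred: 20+34-8=46
Step 2: prey: 58+23-53=28; pred: 46+80-18=108
Step 3: prey: 28+11-60=0; pred: 108+90-43=155
Step 4: prey: 0+0-0=0; pred: 155+0-62=93
Step 5: prey: 0+0-0=0; pred: 93+0-37=56
Step 6: prey: 0+0-0=0; pred: 56+0-22=34

Answer: 0 34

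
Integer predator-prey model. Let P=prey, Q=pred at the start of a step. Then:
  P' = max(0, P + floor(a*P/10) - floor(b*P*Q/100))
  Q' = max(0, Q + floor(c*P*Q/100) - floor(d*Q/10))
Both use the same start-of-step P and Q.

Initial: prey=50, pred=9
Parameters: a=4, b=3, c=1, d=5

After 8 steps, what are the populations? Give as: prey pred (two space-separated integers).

Step 1: prey: 50+20-13=57; pred: 9+4-4=9
Step 2: prey: 57+22-15=64; pred: 9+5-4=10
Step 3: prey: 64+25-19=70; pred: 10+6-5=11
Step 4: prey: 70+28-23=75; pred: 11+7-5=13
Step 5: prey: 75+30-29=76; pred: 13+9-6=16
Step 6: prey: 76+30-36=70; pred: 16+12-8=20
Step 7: prey: 70+28-42=56; pred: 20+14-10=24
Step 8: prey: 56+22-40=38; pred: 24+13-12=25

Answer: 38 25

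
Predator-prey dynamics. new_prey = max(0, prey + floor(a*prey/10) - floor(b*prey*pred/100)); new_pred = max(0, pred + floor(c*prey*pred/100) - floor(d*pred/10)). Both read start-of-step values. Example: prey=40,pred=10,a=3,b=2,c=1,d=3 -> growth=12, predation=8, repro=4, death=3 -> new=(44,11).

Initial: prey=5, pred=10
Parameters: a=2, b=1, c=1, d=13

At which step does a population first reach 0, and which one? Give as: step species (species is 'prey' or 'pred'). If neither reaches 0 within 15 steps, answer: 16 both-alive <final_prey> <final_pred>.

Step 1: prey: 5+1-0=6; pred: 10+0-13=0
First extinction: pred at step 1

Answer: 1 pred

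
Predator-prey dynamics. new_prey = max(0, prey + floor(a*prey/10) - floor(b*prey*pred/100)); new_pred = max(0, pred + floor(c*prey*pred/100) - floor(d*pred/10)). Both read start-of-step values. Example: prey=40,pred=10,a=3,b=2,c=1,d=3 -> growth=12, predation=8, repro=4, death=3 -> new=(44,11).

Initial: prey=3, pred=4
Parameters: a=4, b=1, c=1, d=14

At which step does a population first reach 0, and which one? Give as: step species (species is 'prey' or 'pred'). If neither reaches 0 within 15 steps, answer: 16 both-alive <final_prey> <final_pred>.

Answer: 1 pred

Derivation:
Step 1: prey: 3+1-0=4; pred: 4+0-5=0
First extinction: pred at step 1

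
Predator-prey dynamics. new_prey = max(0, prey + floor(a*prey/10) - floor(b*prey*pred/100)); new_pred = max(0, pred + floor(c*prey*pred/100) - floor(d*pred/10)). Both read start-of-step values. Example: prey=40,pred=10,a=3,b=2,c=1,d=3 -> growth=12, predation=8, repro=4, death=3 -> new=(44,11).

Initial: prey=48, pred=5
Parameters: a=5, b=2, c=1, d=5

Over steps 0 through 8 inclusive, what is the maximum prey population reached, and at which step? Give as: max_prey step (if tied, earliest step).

Answer: 218 5

Derivation:
Step 1: prey: 48+24-4=68; pred: 5+2-2=5
Step 2: prey: 68+34-6=96; pred: 5+3-2=6
Step 3: prey: 96+48-11=133; pred: 6+5-3=8
Step 4: prey: 133+66-21=178; pred: 8+10-4=14
Step 5: prey: 178+89-49=218; pred: 14+24-7=31
Step 6: prey: 218+109-135=192; pred: 31+67-15=83
Step 7: prey: 192+96-318=0; pred: 83+159-41=201
Step 8: prey: 0+0-0=0; pred: 201+0-100=101
Max prey = 218 at step 5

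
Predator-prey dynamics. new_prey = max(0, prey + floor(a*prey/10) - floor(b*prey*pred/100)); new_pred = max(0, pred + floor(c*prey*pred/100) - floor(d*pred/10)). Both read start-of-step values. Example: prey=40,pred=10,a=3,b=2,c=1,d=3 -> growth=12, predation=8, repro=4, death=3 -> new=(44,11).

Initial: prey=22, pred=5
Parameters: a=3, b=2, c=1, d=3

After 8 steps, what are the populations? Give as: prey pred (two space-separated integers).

Step 1: prey: 22+6-2=26; pred: 5+1-1=5
Step 2: prey: 26+7-2=31; pred: 5+1-1=5
Step 3: prey: 31+9-3=37; pred: 5+1-1=5
Step 4: prey: 37+11-3=45; pred: 5+1-1=5
Step 5: prey: 45+13-4=54; pred: 5+2-1=6
Step 6: prey: 54+16-6=64; pred: 6+3-1=8
Step 7: prey: 64+19-10=73; pred: 8+5-2=11
Step 8: prey: 73+21-16=78; pred: 11+8-3=16

Answer: 78 16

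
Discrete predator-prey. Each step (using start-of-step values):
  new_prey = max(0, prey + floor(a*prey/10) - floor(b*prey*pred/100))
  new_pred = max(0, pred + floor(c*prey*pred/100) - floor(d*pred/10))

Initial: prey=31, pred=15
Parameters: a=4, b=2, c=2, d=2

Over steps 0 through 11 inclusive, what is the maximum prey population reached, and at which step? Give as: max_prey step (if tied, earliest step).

Answer: 34 1

Derivation:
Step 1: prey: 31+12-9=34; pred: 15+9-3=21
Step 2: prey: 34+13-14=33; pred: 21+14-4=31
Step 3: prey: 33+13-20=26; pred: 31+20-6=45
Step 4: prey: 26+10-23=13; pred: 45+23-9=59
Step 5: prey: 13+5-15=3; pred: 59+15-11=63
Step 6: prey: 3+1-3=1; pred: 63+3-12=54
Step 7: prey: 1+0-1=0; pred: 54+1-10=45
Step 8: prey: 0+0-0=0; pred: 45+0-9=36
Step 9: prey: 0+0-0=0; pred: 36+0-7=29
Step 10: prey: 0+0-0=0; pred: 29+0-5=24
Step 11: prey: 0+0-0=0; pred: 24+0-4=20
Max prey = 34 at step 1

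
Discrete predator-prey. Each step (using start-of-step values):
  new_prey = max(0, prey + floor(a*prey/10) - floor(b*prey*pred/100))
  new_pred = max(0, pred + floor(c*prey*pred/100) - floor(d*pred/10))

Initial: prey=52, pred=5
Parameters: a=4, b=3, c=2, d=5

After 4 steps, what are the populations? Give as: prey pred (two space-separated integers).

Step 1: prey: 52+20-7=65; pred: 5+5-2=8
Step 2: prey: 65+26-15=76; pred: 8+10-4=14
Step 3: prey: 76+30-31=75; pred: 14+21-7=28
Step 4: prey: 75+30-63=42; pred: 28+42-14=56

Answer: 42 56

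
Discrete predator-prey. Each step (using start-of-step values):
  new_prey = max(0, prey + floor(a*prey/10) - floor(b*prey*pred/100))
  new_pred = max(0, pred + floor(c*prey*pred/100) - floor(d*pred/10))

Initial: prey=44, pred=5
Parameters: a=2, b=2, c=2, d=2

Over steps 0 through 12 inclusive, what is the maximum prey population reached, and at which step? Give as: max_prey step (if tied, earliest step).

Step 1: prey: 44+8-4=48; pred: 5+4-1=8
Step 2: prey: 48+9-7=50; pred: 8+7-1=14
Step 3: prey: 50+10-14=46; pred: 14+14-2=26
Step 4: prey: 46+9-23=32; pred: 26+23-5=44
Step 5: prey: 32+6-28=10; pred: 44+28-8=64
Step 6: prey: 10+2-12=0; pred: 64+12-12=64
Step 7: prey: 0+0-0=0; pred: 64+0-12=52
Step 8: prey: 0+0-0=0; pred: 52+0-10=42
Step 9: prey: 0+0-0=0; pred: 42+0-8=34
Step 10: prey: 0+0-0=0; pred: 34+0-6=28
Step 11: prey: 0+0-0=0; pred: 28+0-5=23
Step 12: prey: 0+0-0=0; pred: 23+0-4=19
Max prey = 50 at step 2

Answer: 50 2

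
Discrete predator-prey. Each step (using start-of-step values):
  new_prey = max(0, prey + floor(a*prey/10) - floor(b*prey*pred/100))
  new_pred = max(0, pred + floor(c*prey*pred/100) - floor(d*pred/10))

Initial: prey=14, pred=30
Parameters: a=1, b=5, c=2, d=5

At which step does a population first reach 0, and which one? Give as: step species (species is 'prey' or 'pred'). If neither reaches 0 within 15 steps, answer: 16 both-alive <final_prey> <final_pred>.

Answer: 1 prey

Derivation:
Step 1: prey: 14+1-21=0; pred: 30+8-15=23
First extinction: prey at step 1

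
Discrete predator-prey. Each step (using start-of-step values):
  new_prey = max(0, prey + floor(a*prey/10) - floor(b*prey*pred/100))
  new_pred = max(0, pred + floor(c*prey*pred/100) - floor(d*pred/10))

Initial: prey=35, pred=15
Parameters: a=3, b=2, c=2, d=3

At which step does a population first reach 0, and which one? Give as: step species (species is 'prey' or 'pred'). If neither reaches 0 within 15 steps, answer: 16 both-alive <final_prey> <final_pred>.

Answer: 16 both-alive 1 3

Derivation:
Step 1: prey: 35+10-10=35; pred: 15+10-4=21
Step 2: prey: 35+10-14=31; pred: 21+14-6=29
Step 3: prey: 31+9-17=23; pred: 29+17-8=38
Step 4: prey: 23+6-17=12; pred: 38+17-11=44
Step 5: prey: 12+3-10=5; pred: 44+10-13=41
Step 6: prey: 5+1-4=2; pred: 41+4-12=33
Step 7: prey: 2+0-1=1; pred: 33+1-9=25
Step 8: prey: 1+0-0=1; pred: 25+0-7=18
Step 9: prey: 1+0-0=1; pred: 18+0-5=13
Step 10: prey: 1+0-0=1; pred: 13+0-3=10
Step 11: prey: 1+0-0=1; pred: 10+0-3=7
Step 12: prey: 1+0-0=1; pred: 7+0-2=5
Step 13: prey: 1+0-0=1; pred: 5+0-1=4
Step 14: prey: 1+0-0=1; pred: 4+0-1=3
Step 15: prey: 1+0-0=1; pred: 3+0-0=3
No extinction within 15 steps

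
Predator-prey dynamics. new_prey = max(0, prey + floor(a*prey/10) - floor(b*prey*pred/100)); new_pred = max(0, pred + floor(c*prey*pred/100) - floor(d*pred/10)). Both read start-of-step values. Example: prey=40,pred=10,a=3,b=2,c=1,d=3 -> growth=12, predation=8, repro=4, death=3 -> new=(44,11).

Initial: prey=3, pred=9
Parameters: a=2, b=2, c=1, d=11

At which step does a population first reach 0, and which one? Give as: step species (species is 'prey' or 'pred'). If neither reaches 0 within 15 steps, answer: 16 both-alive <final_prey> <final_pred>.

Step 1: prey: 3+0-0=3; pred: 9+0-9=0
First extinction: pred at step 1

Answer: 1 pred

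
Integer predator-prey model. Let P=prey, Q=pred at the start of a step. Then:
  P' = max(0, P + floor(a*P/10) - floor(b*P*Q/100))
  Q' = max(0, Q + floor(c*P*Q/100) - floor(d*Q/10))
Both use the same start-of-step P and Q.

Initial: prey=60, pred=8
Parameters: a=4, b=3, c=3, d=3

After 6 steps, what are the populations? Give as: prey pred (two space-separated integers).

Step 1: prey: 60+24-14=70; pred: 8+14-2=20
Step 2: prey: 70+28-42=56; pred: 20+42-6=56
Step 3: prey: 56+22-94=0; pred: 56+94-16=134
Step 4: prey: 0+0-0=0; pred: 134+0-40=94
Step 5: prey: 0+0-0=0; pred: 94+0-28=66
Step 6: prey: 0+0-0=0; pred: 66+0-19=47

Answer: 0 47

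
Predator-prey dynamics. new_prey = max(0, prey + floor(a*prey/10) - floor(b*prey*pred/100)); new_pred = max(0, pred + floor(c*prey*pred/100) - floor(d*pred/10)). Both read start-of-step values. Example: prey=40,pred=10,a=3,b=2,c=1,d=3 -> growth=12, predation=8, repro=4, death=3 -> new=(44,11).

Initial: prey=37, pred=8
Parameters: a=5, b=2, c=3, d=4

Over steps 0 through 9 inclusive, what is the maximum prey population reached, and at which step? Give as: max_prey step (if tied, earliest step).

Step 1: prey: 37+18-5=50; pred: 8+8-3=13
Step 2: prey: 50+25-13=62; pred: 13+19-5=27
Step 3: prey: 62+31-33=60; pred: 27+50-10=67
Step 4: prey: 60+30-80=10; pred: 67+120-26=161
Step 5: prey: 10+5-32=0; pred: 161+48-64=145
Step 6: prey: 0+0-0=0; pred: 145+0-58=87
Step 7: prey: 0+0-0=0; pred: 87+0-34=53
Step 8: prey: 0+0-0=0; pred: 53+0-21=32
Step 9: prey: 0+0-0=0; pred: 32+0-12=20
Max prey = 62 at step 2

Answer: 62 2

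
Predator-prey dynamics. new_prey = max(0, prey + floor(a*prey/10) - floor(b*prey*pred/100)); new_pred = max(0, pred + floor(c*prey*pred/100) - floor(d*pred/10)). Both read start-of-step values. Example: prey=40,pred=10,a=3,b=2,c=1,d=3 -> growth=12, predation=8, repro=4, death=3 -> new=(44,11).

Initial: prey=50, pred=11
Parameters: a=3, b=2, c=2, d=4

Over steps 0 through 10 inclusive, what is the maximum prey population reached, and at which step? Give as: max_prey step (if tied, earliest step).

Answer: 54 1

Derivation:
Step 1: prey: 50+15-11=54; pred: 11+11-4=18
Step 2: prey: 54+16-19=51; pred: 18+19-7=30
Step 3: prey: 51+15-30=36; pred: 30+30-12=48
Step 4: prey: 36+10-34=12; pred: 48+34-19=63
Step 5: prey: 12+3-15=0; pred: 63+15-25=53
Step 6: prey: 0+0-0=0; pred: 53+0-21=32
Step 7: prey: 0+0-0=0; pred: 32+0-12=20
Step 8: prey: 0+0-0=0; pred: 20+0-8=12
Step 9: prey: 0+0-0=0; pred: 12+0-4=8
Step 10: prey: 0+0-0=0; pred: 8+0-3=5
Max prey = 54 at step 1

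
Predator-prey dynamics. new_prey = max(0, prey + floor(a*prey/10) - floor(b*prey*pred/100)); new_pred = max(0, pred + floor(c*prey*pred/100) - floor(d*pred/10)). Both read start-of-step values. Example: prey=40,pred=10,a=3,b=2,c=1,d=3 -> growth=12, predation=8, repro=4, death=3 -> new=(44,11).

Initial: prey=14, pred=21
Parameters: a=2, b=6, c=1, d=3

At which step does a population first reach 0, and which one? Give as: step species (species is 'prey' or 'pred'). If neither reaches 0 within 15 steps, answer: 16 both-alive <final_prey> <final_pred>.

Answer: 1 prey

Derivation:
Step 1: prey: 14+2-17=0; pred: 21+2-6=17
First extinction: prey at step 1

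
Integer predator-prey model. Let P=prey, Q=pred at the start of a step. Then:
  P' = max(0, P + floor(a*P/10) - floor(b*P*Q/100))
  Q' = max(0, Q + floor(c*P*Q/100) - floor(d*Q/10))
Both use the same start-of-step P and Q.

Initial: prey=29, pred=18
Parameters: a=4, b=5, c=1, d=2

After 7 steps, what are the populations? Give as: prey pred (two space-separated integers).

Step 1: prey: 29+11-26=14; pred: 18+5-3=20
Step 2: prey: 14+5-14=5; pred: 20+2-4=18
Step 3: prey: 5+2-4=3; pred: 18+0-3=15
Step 4: prey: 3+1-2=2; pred: 15+0-3=12
Step 5: prey: 2+0-1=1; pred: 12+0-2=10
Step 6: prey: 1+0-0=1; pred: 10+0-2=8
Step 7: prey: 1+0-0=1; pred: 8+0-1=7

Answer: 1 7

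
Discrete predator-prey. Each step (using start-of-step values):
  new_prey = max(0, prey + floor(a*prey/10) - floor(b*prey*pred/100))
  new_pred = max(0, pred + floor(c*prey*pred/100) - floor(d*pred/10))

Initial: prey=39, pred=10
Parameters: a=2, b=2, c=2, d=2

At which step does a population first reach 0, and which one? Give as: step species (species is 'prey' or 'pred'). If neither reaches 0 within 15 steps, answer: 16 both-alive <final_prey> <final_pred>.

Answer: 16 both-alive 1 8

Derivation:
Step 1: prey: 39+7-7=39; pred: 10+7-2=15
Step 2: prey: 39+7-11=35; pred: 15+11-3=23
Step 3: prey: 35+7-16=26; pred: 23+16-4=35
Step 4: prey: 26+5-18=13; pred: 35+18-7=46
Step 5: prey: 13+2-11=4; pred: 46+11-9=48
Step 6: prey: 4+0-3=1; pred: 48+3-9=42
Step 7: prey: 1+0-0=1; pred: 42+0-8=34
Step 8: prey: 1+0-0=1; pred: 34+0-6=28
Step 9: prey: 1+0-0=1; pred: 28+0-5=23
Step 10: prey: 1+0-0=1; pred: 23+0-4=19
Step 11: prey: 1+0-0=1; pred: 19+0-3=16
Step 12: prey: 1+0-0=1; pred: 16+0-3=13
Step 13: prey: 1+0-0=1; pred: 13+0-2=11
Step 14: prey: 1+0-0=1; pred: 11+0-2=9
Step 15: prey: 1+0-0=1; pred: 9+0-1=8
No extinction within 15 steps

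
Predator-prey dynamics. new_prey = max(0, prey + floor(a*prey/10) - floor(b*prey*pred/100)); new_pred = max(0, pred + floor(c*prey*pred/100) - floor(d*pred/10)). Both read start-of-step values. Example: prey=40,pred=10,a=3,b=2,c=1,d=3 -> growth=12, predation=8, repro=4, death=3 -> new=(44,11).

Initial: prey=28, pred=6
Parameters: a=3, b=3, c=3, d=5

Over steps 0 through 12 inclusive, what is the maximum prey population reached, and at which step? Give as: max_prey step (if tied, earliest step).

Step 1: prey: 28+8-5=31; pred: 6+5-3=8
Step 2: prey: 31+9-7=33; pred: 8+7-4=11
Step 3: prey: 33+9-10=32; pred: 11+10-5=16
Step 4: prey: 32+9-15=26; pred: 16+15-8=23
Step 5: prey: 26+7-17=16; pred: 23+17-11=29
Step 6: prey: 16+4-13=7; pred: 29+13-14=28
Step 7: prey: 7+2-5=4; pred: 28+5-14=19
Step 8: prey: 4+1-2=3; pred: 19+2-9=12
Step 9: prey: 3+0-1=2; pred: 12+1-6=7
Step 10: prey: 2+0-0=2; pred: 7+0-3=4
Step 11: prey: 2+0-0=2; pred: 4+0-2=2
Step 12: prey: 2+0-0=2; pred: 2+0-1=1
Max prey = 33 at step 2

Answer: 33 2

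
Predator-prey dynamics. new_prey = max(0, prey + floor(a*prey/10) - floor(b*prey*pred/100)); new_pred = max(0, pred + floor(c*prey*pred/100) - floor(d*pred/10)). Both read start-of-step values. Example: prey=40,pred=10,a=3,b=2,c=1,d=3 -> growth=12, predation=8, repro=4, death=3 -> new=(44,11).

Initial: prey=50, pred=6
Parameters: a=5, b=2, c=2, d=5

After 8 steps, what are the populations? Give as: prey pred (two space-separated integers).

Step 1: prey: 50+25-6=69; pred: 6+6-3=9
Step 2: prey: 69+34-12=91; pred: 9+12-4=17
Step 3: prey: 91+45-30=106; pred: 17+30-8=39
Step 4: prey: 106+53-82=77; pred: 39+82-19=102
Step 5: prey: 77+38-157=0; pred: 102+157-51=208
Step 6: prey: 0+0-0=0; pred: 208+0-104=104
Step 7: prey: 0+0-0=0; pred: 104+0-52=52
Step 8: prey: 0+0-0=0; pred: 52+0-26=26

Answer: 0 26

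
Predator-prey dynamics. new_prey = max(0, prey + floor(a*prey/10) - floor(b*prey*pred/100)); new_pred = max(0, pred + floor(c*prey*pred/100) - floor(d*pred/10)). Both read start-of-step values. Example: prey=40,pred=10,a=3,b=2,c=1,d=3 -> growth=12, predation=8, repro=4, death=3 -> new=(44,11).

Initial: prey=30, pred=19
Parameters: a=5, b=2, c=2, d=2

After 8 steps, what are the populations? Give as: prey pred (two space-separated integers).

Answer: 0 37

Derivation:
Step 1: prey: 30+15-11=34; pred: 19+11-3=27
Step 2: prey: 34+17-18=33; pred: 27+18-5=40
Step 3: prey: 33+16-26=23; pred: 40+26-8=58
Step 4: prey: 23+11-26=8; pred: 58+26-11=73
Step 5: prey: 8+4-11=1; pred: 73+11-14=70
Step 6: prey: 1+0-1=0; pred: 70+1-14=57
Step 7: prey: 0+0-0=0; pred: 57+0-11=46
Step 8: prey: 0+0-0=0; pred: 46+0-9=37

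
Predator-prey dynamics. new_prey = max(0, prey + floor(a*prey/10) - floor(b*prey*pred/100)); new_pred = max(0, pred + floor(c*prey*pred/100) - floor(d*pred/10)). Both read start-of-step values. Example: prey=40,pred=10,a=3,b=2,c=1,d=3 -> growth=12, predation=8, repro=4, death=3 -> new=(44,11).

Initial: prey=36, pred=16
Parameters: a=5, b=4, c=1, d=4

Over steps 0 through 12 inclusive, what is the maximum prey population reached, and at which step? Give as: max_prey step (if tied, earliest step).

Step 1: prey: 36+18-23=31; pred: 16+5-6=15
Step 2: prey: 31+15-18=28; pred: 15+4-6=13
Step 3: prey: 28+14-14=28; pred: 13+3-5=11
Step 4: prey: 28+14-12=30; pred: 11+3-4=10
Step 5: prey: 30+15-12=33; pred: 10+3-4=9
Step 6: prey: 33+16-11=38; pred: 9+2-3=8
Step 7: prey: 38+19-12=45; pred: 8+3-3=8
Step 8: prey: 45+22-14=53; pred: 8+3-3=8
Step 9: prey: 53+26-16=63; pred: 8+4-3=9
Step 10: prey: 63+31-22=72; pred: 9+5-3=11
Step 11: prey: 72+36-31=77; pred: 11+7-4=14
Step 12: prey: 77+38-43=72; pred: 14+10-5=19
Max prey = 77 at step 11

Answer: 77 11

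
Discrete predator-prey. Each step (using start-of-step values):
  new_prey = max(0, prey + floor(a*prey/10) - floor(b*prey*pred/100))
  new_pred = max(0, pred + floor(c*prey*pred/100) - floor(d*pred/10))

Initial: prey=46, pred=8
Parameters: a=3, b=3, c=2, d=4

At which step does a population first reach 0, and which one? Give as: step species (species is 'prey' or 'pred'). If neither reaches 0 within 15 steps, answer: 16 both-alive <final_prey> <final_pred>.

Answer: 16 both-alive 1 2

Derivation:
Step 1: prey: 46+13-11=48; pred: 8+7-3=12
Step 2: prey: 48+14-17=45; pred: 12+11-4=19
Step 3: prey: 45+13-25=33; pred: 19+17-7=29
Step 4: prey: 33+9-28=14; pred: 29+19-11=37
Step 5: prey: 14+4-15=3; pred: 37+10-14=33
Step 6: prey: 3+0-2=1; pred: 33+1-13=21
Step 7: prey: 1+0-0=1; pred: 21+0-8=13
Step 8: prey: 1+0-0=1; pred: 13+0-5=8
Step 9: prey: 1+0-0=1; pred: 8+0-3=5
Step 10: prey: 1+0-0=1; pred: 5+0-2=3
Step 11: prey: 1+0-0=1; pred: 3+0-1=2
Step 12: prey: 1+0-0=1; pred: 2+0-0=2
Steps 13-15: state stable at prey=1, pred=2 (no change)
No extinction within 15 steps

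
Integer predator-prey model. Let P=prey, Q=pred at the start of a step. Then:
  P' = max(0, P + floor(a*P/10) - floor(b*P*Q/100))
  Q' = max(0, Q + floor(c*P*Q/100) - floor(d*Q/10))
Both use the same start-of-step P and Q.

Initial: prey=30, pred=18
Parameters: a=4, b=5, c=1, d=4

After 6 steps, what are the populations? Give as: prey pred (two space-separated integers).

Answer: 8 3

Derivation:
Step 1: prey: 30+12-27=15; pred: 18+5-7=16
Step 2: prey: 15+6-12=9; pred: 16+2-6=12
Step 3: prey: 9+3-5=7; pred: 12+1-4=9
Step 4: prey: 7+2-3=6; pred: 9+0-3=6
Step 5: prey: 6+2-1=7; pred: 6+0-2=4
Step 6: prey: 7+2-1=8; pred: 4+0-1=3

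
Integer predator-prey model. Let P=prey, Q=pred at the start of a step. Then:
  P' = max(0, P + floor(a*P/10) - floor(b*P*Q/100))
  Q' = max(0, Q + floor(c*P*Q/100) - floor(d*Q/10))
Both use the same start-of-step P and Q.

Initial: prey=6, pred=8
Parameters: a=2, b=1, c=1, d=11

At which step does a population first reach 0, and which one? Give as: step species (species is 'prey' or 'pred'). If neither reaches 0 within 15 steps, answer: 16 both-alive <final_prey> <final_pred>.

Answer: 1 pred

Derivation:
Step 1: prey: 6+1-0=7; pred: 8+0-8=0
First extinction: pred at step 1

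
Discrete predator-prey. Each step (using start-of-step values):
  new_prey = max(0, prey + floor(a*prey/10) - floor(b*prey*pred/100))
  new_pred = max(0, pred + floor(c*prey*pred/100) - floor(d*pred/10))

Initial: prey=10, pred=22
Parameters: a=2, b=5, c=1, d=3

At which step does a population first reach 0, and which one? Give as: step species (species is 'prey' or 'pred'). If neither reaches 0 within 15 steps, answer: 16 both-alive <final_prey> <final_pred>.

Answer: 16 both-alive 1 3

Derivation:
Step 1: prey: 10+2-11=1; pred: 22+2-6=18
Step 2: prey: 1+0-0=1; pred: 18+0-5=13
Step 3: prey: 1+0-0=1; pred: 13+0-3=10
Step 4: prey: 1+0-0=1; pred: 10+0-3=7
Step 5: prey: 1+0-0=1; pred: 7+0-2=5
Step 6: prey: 1+0-0=1; pred: 5+0-1=4
Step 7: prey: 1+0-0=1; pred: 4+0-1=3
Step 8: prey: 1+0-0=1; pred: 3+0-0=3
Steps 9-15: state stable at prey=1, pred=3 (no change)
No extinction within 15 steps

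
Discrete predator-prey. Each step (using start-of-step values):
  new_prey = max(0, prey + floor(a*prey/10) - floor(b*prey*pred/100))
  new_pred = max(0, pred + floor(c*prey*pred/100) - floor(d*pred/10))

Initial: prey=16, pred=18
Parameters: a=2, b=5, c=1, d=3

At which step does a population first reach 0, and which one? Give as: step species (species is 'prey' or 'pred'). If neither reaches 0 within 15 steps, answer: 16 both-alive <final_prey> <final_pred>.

Step 1: prey: 16+3-14=5; pred: 18+2-5=15
Step 2: prey: 5+1-3=3; pred: 15+0-4=11
Step 3: prey: 3+0-1=2; pred: 11+0-3=8
Step 4: prey: 2+0-0=2; pred: 8+0-2=6
Step 5: prey: 2+0-0=2; pred: 6+0-1=5
Step 6: prey: 2+0-0=2; pred: 5+0-1=4
Step 7: prey: 2+0-0=2; pred: 4+0-1=3
Step 8: prey: 2+0-0=2; pred: 3+0-0=3
Steps 9-15: state stable at prey=2, pred=3 (no change)
No extinction within 15 steps

Answer: 16 both-alive 2 3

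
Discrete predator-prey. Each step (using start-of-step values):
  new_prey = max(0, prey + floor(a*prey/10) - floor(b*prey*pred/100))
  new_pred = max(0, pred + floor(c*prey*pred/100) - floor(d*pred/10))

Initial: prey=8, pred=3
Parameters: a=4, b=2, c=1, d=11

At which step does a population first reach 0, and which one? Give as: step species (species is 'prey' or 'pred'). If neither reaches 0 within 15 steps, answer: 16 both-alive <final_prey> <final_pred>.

Step 1: prey: 8+3-0=11; pred: 3+0-3=0
First extinction: pred at step 1

Answer: 1 pred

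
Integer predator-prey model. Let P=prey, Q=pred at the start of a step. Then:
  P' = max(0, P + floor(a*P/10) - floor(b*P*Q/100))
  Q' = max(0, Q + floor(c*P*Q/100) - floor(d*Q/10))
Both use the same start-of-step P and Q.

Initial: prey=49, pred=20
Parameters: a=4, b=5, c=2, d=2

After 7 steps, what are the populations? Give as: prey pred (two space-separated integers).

Step 1: prey: 49+19-49=19; pred: 20+19-4=35
Step 2: prey: 19+7-33=0; pred: 35+13-7=41
Step 3: prey: 0+0-0=0; pred: 41+0-8=33
Step 4: prey: 0+0-0=0; pred: 33+0-6=27
Step 5: prey: 0+0-0=0; pred: 27+0-5=22
Step 6: prey: 0+0-0=0; pred: 22+0-4=18
Step 7: prey: 0+0-0=0; pred: 18+0-3=15

Answer: 0 15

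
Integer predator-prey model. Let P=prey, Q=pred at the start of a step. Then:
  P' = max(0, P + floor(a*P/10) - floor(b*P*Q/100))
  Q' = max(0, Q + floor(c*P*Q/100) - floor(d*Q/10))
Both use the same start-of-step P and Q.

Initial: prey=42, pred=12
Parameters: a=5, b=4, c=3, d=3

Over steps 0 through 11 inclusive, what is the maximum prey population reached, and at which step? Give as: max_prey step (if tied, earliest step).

Answer: 43 1

Derivation:
Step 1: prey: 42+21-20=43; pred: 12+15-3=24
Step 2: prey: 43+21-41=23; pred: 24+30-7=47
Step 3: prey: 23+11-43=0; pred: 47+32-14=65
Step 4: prey: 0+0-0=0; pred: 65+0-19=46
Step 5: prey: 0+0-0=0; pred: 46+0-13=33
Step 6: prey: 0+0-0=0; pred: 33+0-9=24
Step 7: prey: 0+0-0=0; pred: 24+0-7=17
Step 8: prey: 0+0-0=0; pred: 17+0-5=12
Step 9: prey: 0+0-0=0; pred: 12+0-3=9
Step 10: prey: 0+0-0=0; pred: 9+0-2=7
Step 11: prey: 0+0-0=0; pred: 7+0-2=5
Max prey = 43 at step 1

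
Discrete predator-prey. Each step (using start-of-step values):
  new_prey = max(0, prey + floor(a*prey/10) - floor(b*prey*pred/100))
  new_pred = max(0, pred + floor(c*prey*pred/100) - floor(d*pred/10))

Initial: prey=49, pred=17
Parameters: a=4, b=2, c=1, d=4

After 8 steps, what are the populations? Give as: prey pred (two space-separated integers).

Answer: 22 24

Derivation:
Step 1: prey: 49+19-16=52; pred: 17+8-6=19
Step 2: prey: 52+20-19=53; pred: 19+9-7=21
Step 3: prey: 53+21-22=52; pred: 21+11-8=24
Step 4: prey: 52+20-24=48; pred: 24+12-9=27
Step 5: prey: 48+19-25=42; pred: 27+12-10=29
Step 6: prey: 42+16-24=34; pred: 29+12-11=30
Step 7: prey: 34+13-20=27; pred: 30+10-12=28
Step 8: prey: 27+10-15=22; pred: 28+7-11=24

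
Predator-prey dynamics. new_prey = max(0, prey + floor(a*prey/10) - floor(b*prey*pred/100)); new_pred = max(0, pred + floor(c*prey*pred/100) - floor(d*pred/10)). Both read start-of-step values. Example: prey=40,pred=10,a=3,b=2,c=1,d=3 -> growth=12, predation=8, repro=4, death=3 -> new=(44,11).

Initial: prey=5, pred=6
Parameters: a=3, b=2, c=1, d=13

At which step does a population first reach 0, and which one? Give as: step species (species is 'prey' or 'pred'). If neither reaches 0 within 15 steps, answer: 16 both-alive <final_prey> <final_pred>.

Step 1: prey: 5+1-0=6; pred: 6+0-7=0
First extinction: pred at step 1

Answer: 1 pred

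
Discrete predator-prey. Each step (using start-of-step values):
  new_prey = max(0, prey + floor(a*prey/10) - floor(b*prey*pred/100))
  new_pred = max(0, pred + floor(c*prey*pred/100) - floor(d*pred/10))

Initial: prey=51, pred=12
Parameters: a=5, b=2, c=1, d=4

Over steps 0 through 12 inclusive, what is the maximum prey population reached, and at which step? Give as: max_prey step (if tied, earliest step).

Step 1: prey: 51+25-12=64; pred: 12+6-4=14
Step 2: prey: 64+32-17=79; pred: 14+8-5=17
Step 3: prey: 79+39-26=92; pred: 17+13-6=24
Step 4: prey: 92+46-44=94; pred: 24+22-9=37
Step 5: prey: 94+47-69=72; pred: 37+34-14=57
Step 6: prey: 72+36-82=26; pred: 57+41-22=76
Step 7: prey: 26+13-39=0; pred: 76+19-30=65
Step 8: prey: 0+0-0=0; pred: 65+0-26=39
Step 9: prey: 0+0-0=0; pred: 39+0-15=24
Step 10: prey: 0+0-0=0; pred: 24+0-9=15
Step 11: prey: 0+0-0=0; pred: 15+0-6=9
Step 12: prey: 0+0-0=0; pred: 9+0-3=6
Max prey = 94 at step 4

Answer: 94 4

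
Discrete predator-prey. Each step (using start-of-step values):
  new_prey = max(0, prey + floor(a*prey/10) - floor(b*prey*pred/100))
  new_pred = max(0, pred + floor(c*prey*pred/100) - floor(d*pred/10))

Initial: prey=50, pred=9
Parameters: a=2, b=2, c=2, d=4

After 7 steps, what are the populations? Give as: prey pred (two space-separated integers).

Step 1: prey: 50+10-9=51; pred: 9+9-3=15
Step 2: prey: 51+10-15=46; pred: 15+15-6=24
Step 3: prey: 46+9-22=33; pred: 24+22-9=37
Step 4: prey: 33+6-24=15; pred: 37+24-14=47
Step 5: prey: 15+3-14=4; pred: 47+14-18=43
Step 6: prey: 4+0-3=1; pred: 43+3-17=29
Step 7: prey: 1+0-0=1; pred: 29+0-11=18

Answer: 1 18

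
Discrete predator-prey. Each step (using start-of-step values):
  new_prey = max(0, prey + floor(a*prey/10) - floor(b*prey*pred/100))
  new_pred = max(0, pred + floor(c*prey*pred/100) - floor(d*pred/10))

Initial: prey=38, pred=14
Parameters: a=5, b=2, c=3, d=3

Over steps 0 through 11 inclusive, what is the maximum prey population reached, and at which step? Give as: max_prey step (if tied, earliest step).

Answer: 47 1

Derivation:
Step 1: prey: 38+19-10=47; pred: 14+15-4=25
Step 2: prey: 47+23-23=47; pred: 25+35-7=53
Step 3: prey: 47+23-49=21; pred: 53+74-15=112
Step 4: prey: 21+10-47=0; pred: 112+70-33=149
Step 5: prey: 0+0-0=0; pred: 149+0-44=105
Step 6: prey: 0+0-0=0; pred: 105+0-31=74
Step 7: prey: 0+0-0=0; pred: 74+0-22=52
Step 8: prey: 0+0-0=0; pred: 52+0-15=37
Step 9: prey: 0+0-0=0; pred: 37+0-11=26
Step 10: prey: 0+0-0=0; pred: 26+0-7=19
Step 11: prey: 0+0-0=0; pred: 19+0-5=14
Max prey = 47 at step 1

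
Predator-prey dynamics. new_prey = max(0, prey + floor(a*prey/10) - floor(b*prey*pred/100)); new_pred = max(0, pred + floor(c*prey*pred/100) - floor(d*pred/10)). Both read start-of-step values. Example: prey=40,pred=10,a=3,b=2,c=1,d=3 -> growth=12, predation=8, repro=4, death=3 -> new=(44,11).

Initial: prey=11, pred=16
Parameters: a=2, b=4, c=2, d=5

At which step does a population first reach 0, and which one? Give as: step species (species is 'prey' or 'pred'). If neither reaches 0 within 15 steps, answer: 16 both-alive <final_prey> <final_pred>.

Step 1: prey: 11+2-7=6; pred: 16+3-8=11
Step 2: prey: 6+1-2=5; pred: 11+1-5=7
Step 3: prey: 5+1-1=5; pred: 7+0-3=4
Step 4: prey: 5+1-0=6; pred: 4+0-2=2
Step 5: prey: 6+1-0=7; pred: 2+0-1=1
Step 6: prey: 7+1-0=8; pred: 1+0-0=1
Step 7: prey: 8+1-0=9; pred: 1+0-0=1
Step 8: prey: 9+1-0=10; pred: 1+0-0=1
Step 9: prey: 10+2-0=12; pred: 1+0-0=1
Step 10: prey: 12+2-0=14; pred: 1+0-0=1
Step 11: prey: 14+2-0=16; pred: 1+0-0=1
Step 12: prey: 16+3-0=19; pred: 1+0-0=1
Step 13: prey: 19+3-0=22; pred: 1+0-0=1
Step 14: prey: 22+4-0=26; pred: 1+0-0=1
Step 15: prey: 26+5-1=30; pred: 1+0-0=1
No extinction within 15 steps

Answer: 16 both-alive 30 1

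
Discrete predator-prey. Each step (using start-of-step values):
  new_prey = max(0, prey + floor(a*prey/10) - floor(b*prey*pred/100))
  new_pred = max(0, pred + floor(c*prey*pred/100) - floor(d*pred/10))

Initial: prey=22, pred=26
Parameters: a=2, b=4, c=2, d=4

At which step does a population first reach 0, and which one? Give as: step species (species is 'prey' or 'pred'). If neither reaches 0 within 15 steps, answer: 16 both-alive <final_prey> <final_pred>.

Answer: 2 prey

Derivation:
Step 1: prey: 22+4-22=4; pred: 26+11-10=27
Step 2: prey: 4+0-4=0; pred: 27+2-10=19
First extinction: prey at step 2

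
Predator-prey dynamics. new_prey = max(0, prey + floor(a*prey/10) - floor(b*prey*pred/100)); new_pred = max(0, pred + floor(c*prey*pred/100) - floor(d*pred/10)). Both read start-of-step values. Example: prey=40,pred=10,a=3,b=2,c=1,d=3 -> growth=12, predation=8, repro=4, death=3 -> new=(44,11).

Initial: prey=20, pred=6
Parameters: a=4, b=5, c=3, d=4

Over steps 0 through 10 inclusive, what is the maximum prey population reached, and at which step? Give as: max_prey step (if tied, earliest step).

Step 1: prey: 20+8-6=22; pred: 6+3-2=7
Step 2: prey: 22+8-7=23; pred: 7+4-2=9
Step 3: prey: 23+9-10=22; pred: 9+6-3=12
Step 4: prey: 22+8-13=17; pred: 12+7-4=15
Step 5: prey: 17+6-12=11; pred: 15+7-6=16
Step 6: prey: 11+4-8=7; pred: 16+5-6=15
Step 7: prey: 7+2-5=4; pred: 15+3-6=12
Step 8: prey: 4+1-2=3; pred: 12+1-4=9
Step 9: prey: 3+1-1=3; pred: 9+0-3=6
Step 10: prey: 3+1-0=4; pred: 6+0-2=4
Max prey = 23 at step 2

Answer: 23 2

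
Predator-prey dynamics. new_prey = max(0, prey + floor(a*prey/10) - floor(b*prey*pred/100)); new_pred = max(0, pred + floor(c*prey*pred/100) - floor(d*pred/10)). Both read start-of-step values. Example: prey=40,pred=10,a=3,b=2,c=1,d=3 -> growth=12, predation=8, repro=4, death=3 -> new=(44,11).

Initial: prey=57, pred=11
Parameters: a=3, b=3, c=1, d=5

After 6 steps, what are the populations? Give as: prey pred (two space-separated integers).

Answer: 43 10

Derivation:
Step 1: prey: 57+17-18=56; pred: 11+6-5=12
Step 2: prey: 56+16-20=52; pred: 12+6-6=12
Step 3: prey: 52+15-18=49; pred: 12+6-6=12
Step 4: prey: 49+14-17=46; pred: 12+5-6=11
Step 5: prey: 46+13-15=44; pred: 11+5-5=11
Step 6: prey: 44+13-14=43; pred: 11+4-5=10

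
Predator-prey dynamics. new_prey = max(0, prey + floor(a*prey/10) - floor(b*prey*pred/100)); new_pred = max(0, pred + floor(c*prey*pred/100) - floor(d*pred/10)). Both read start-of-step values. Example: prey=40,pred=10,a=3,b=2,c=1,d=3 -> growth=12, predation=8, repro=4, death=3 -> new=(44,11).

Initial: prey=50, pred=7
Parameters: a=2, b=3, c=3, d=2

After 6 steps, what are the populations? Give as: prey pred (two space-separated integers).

Answer: 0 42

Derivation:
Step 1: prey: 50+10-10=50; pred: 7+10-1=16
Step 2: prey: 50+10-24=36; pred: 16+24-3=37
Step 3: prey: 36+7-39=4; pred: 37+39-7=69
Step 4: prey: 4+0-8=0; pred: 69+8-13=64
Step 5: prey: 0+0-0=0; pred: 64+0-12=52
Step 6: prey: 0+0-0=0; pred: 52+0-10=42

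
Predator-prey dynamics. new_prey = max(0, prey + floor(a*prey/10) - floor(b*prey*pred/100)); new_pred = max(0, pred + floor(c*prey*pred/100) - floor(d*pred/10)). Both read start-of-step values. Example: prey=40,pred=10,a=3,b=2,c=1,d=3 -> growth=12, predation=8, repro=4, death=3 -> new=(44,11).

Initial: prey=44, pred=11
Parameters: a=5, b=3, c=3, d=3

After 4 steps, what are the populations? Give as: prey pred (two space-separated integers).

Step 1: prey: 44+22-14=52; pred: 11+14-3=22
Step 2: prey: 52+26-34=44; pred: 22+34-6=50
Step 3: prey: 44+22-66=0; pred: 50+66-15=101
Step 4: prey: 0+0-0=0; pred: 101+0-30=71

Answer: 0 71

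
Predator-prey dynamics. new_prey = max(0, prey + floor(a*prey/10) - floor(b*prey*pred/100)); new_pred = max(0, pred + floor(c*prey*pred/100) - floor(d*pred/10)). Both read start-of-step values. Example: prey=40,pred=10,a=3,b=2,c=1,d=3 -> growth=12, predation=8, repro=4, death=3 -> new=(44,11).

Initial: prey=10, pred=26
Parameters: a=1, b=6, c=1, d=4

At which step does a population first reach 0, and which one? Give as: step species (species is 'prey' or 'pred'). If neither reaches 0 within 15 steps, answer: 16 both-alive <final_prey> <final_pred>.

Answer: 1 prey

Derivation:
Step 1: prey: 10+1-15=0; pred: 26+2-10=18
First extinction: prey at step 1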